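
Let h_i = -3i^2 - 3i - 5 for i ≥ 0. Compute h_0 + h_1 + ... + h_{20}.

-9345

Over i = 0..20: Σi = 210, Σi² = 2870.
Total = (-3)·2870 + (-3)·210 + (-5)·21 = -9345.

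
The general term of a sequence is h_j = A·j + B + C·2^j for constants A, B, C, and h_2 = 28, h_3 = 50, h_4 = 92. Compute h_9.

2582

At j = 2, 3, 4: 2A + B + 4C = 28; 3A + B + 8C = 50; 4A + B + 16C = 92.
Subtracting the first from the second: A + 4C = 22.
Subtracting the second from the third: A + 8C = 42.
Solving: C = 5, A = 2, then B = 4.
Therefore h_9 = 18 + 4 + 5·512 = 2582.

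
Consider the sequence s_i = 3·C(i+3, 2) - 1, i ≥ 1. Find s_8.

C(11, 2) = 55, so s_8 = 164.

164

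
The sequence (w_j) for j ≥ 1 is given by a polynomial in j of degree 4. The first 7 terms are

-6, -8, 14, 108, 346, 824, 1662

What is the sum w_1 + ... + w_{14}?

1st diffs: -2, 22, 94, 238, 478, 838.
2nd diffs: 24, 72, 144, 240, 360.
3rd diffs: 48, 72, 96, 120.
4th diffs: 24, 24, 24 (constant).
Newton forward-difference form: w_j = -6 + (-2)·C(j-1,1) + 24·C(j-1,2) + 48·C(j-1,3) + 24·C(j-1,4).
Continuing: …, 3004, 5018, 7896, 11854, …, w_{14} = 32728.
Summing j = 1..14 (14 terms) gives 104566.

104566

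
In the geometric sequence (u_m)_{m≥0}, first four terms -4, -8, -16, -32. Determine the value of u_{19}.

-2097152

Common ratio r = 2.
u_m = (-4)·2^(m-0).
u_{19} = (-4)·2^19 = -2097152.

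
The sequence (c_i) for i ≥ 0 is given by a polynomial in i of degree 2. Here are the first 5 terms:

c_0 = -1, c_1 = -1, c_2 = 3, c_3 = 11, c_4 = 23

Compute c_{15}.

1st diffs: 0, 4, 8, 12.
2nd diffs: 4, 4, 4 (constant).
Newton forward-difference form: c_i = -1 + 4·C(i,2).
At i = 15: i = 15, so c_{15} = -1 + 420 = 419.

419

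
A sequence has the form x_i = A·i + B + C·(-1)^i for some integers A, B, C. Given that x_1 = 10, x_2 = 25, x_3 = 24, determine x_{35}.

At i = 1, 2, 3: A + B - C = 10; 2A + B + C = 25; 3A + B - C = 24.
Subtracting the first from the second: A + 2C = 15.
Subtracting the second from the third: A - 2C = -1.
Solving: C = 4, A = 7, then B = 7.
So x_i = 7·i + 7 + 4·(-1)^i; at i=35 this is 248.

248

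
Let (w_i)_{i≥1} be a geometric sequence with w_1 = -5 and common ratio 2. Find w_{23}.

-20971520

w_i = (-5)·2^(i-1).
w_{23} = (-5)·2^22 = -20971520.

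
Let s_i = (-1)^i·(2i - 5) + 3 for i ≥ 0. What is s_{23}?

(-1)^23 = -1; 2i - 5 at i=23 is 41; so s_{23} = -38.

-38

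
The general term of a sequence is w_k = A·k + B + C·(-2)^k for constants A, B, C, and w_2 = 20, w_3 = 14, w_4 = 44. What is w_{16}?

65636

Plug in k = 2, 3, 4: 2A + B + 4C = 20; 3A + B - 8C = 14; 4A + B + 16C = 44.
Subtracting the first from the second: A - 12C = -6.
Subtracting the second from the third: A + 24C = 30.
Solving: C = 1, A = 6, then B = 4.
So w_k = 6·k + 4 + 1·(-2)^k; at k=16 this is 65636.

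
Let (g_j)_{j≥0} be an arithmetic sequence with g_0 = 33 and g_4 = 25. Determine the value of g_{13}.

Common difference d = (25 - 33) / (4 - 0) = -2.
g_j = 33 + (j - 0)·(-2).
g_{13} = 33 + 13·(-2) = 7.

7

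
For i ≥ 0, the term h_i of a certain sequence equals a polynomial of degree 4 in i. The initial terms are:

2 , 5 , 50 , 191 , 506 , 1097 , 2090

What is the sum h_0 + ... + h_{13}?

117691

1st diffs: 3, 45, 141, 315, 591, 993.
2nd diffs: 42, 96, 174, 276, 402.
3rd diffs: 54, 78, 102, 126.
4th diffs: 24, 24, 24 (constant).
Newton forward-difference form: h_i = 2 + 3·C(i,1) + 42·C(i,2) + 54·C(i,3) + 24·C(i,4).
Continuing: …, 3635, 5906, 9101, 13442, …, h_{13} = 35921.
Summing i = 0..13 (14 terms) gives 117691.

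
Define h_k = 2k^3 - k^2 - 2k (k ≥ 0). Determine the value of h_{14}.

5264

h_{14} = 2·14^3 - 1·14^2 - 2·14 = 5264.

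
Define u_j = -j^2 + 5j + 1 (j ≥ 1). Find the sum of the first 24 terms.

-3376

Over j = 1..24: Σj = 300, Σj² = 4900.
Total = (-1)·4900 + (5)·300 + (1)·24 = -3376.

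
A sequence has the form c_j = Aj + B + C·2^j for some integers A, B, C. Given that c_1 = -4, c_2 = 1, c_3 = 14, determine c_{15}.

131018

Plug in j = 1, 2, 3: A + B + 2C = -4; 2A + B + 4C = 1; 3A + B + 8C = 14.
Subtracting the first from the second: A + 2C = 5.
Subtracting the second from the third: A + 4C = 13.
Solving: C = 4, A = -3, then B = -9.
So c_j = -3·j + (-9) + 4·2^j; at j=15 this is 131018.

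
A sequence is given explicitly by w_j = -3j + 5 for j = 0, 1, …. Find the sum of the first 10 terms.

Over j = 0..9: Σj = 45.
Total = (-3)·45 + (5)·10 = -85.

-85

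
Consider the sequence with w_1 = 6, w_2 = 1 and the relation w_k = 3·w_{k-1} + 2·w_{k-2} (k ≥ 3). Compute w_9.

27435

w_3 = 15  w_4 = 47  w_5 = 171  w_6 = 607  w_7 = 2163  w_8 = 7703  w_9 = 27435.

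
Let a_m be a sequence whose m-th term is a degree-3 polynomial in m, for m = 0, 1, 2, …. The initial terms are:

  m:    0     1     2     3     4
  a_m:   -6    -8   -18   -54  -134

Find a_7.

-818

1st diffs: -2, -10, -36, -80.
2nd diffs: -8, -26, -44.
3rd diffs: -18, -18 (constant).
Newton forward-difference form: a_m = -6 + (-2)·C(m,1) + (-8)·C(m,2) + (-18)·C(m,3).
At m = 7: m = 7, so a_7 = -6 - 14 - 168 - 630 = -818.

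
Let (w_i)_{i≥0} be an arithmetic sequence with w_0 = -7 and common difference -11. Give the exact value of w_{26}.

w_i = -7 + (i - 0)·(-11).
w_{26} = -7 + 26·(-11) = -293.

-293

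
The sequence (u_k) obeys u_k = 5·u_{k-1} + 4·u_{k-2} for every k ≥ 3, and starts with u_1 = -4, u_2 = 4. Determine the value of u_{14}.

Step forward from the initial values:
u_3 = 4; u_4 = 36; u_5 = 196; …; u_{11} = 6768004; u_{12} = 38588196; u_{13} = 220012996; u_{14} = 1254417764.

1254417764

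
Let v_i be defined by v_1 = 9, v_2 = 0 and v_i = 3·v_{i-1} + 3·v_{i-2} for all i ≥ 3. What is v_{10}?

251505

Iterate the recurrence:
v_3 = 27, v_4 = 81, v_5 = 324, v_6 = 1215, v_7 = 4617, v_8 = 17496, v_9 = 66339, v_{10} = 251505.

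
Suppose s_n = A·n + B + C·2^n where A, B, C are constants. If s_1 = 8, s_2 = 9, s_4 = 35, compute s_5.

78

At n = 1, 2, 4: A + B + 2C = 8; 2A + B + 4C = 9; 4A + B + 16C = 35.
Subtracting the first from the second: A + 2C = 1.
Subtracting the second from the third: 2A + 12C = 26.
Solving: C = 3, A = -5, then B = 7.
So s_n = -5·n + 7 + 3·2^n; at n=5 this is 78.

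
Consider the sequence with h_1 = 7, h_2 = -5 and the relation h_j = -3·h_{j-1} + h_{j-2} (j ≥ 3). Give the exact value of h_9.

27958

Compute successive terms:
h_3 = 22, h_4 = -71, h_5 = 235, h_6 = -776, h_7 = 2563, h_8 = -8465, h_9 = 27958.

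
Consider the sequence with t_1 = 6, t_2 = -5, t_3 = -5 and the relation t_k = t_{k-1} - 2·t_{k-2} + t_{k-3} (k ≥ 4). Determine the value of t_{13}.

t_4 = 11; t_5 = 16; t_6 = -11; t_7 = -32; t_8 = 6; t_9 = 59; t_{10} = 15; t_{11} = -97; t_{12} = -68; t_{13} = 141.

141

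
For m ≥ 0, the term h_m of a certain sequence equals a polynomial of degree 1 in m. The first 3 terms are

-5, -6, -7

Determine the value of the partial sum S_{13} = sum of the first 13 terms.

1st diffs: -1, -1 (constant).
So h_m = -m - 5.
Continuing: …, -8, -9, -10, -11, …, h_{12} = -17.
Summing m = 0..12 (13 terms) gives -143.

-143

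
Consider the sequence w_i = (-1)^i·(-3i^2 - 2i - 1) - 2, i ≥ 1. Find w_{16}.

-803

(-1)^16 = 1; -3i^2 - 2i - 1 at i=16 is -801; so w_{16} = -803.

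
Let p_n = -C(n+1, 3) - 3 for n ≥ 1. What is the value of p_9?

-123

C(10, 3) = 120, so p_9 = -123.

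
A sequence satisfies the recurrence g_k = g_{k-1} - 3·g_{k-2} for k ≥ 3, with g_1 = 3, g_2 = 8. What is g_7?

119

Applying the relation repeatedly:
g_3 = -1; g_4 = -25; g_5 = -22; g_6 = 53; g_7 = 119.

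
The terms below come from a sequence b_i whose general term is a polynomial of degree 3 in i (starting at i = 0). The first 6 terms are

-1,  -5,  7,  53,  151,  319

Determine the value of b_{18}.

17063

1st diffs: -4, 12, 46, 98, 168.
2nd diffs: 16, 34, 52, 70.
3rd diffs: 18, 18, 18 (constant).
So b_i = 3i^3 - i^2 - 6i - 1.
Evaluating at i = 18 gives b_{18} = 17063.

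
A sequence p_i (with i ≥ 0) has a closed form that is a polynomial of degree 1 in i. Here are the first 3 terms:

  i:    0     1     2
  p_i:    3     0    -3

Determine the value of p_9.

-24

1st diffs: -3, -3 (constant).
So p_i = -3i + 3.
Evaluating at i = 9 gives p_9 = -24.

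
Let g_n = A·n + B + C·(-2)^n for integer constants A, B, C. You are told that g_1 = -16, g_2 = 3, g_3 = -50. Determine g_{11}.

The three given values yield: A + B - 2C = -16; 2A + B + 4C = 3; 3A + B - 8C = -50.
Subtracting the first from the second: A + 6C = 19.
Subtracting the second from the third: A - 12C = -53.
Solving: C = 4, A = -5, then B = -3.
Therefore g_{11} = -55 + (-3) + 4·(-2048) = -8250.

-8250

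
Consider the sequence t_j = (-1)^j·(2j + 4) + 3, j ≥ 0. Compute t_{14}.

(-1)^14 = 1; 2j + 4 at j=14 is 32; so t_{14} = 35.

35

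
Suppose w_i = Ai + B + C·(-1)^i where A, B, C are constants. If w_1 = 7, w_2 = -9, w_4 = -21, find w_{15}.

Plug in i = 1, 2, 4: A + B - C = 7; 2A + B + C = -9; 4A + B + C = -21.
Subtracting the first from the second: A + 2C = -16.
Subtracting the second from the third: 2A = -12.
Solving: C = -5, A = -6, then B = 8.
Hence w_{15} = -6·15 + 8 + (-5)·(-1) = -77.

-77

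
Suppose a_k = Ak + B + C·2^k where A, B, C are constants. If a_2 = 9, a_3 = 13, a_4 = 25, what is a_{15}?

65485

The three given values yield: 2A + B + 4C = 9; 3A + B + 8C = 13; 4A + B + 16C = 25.
Subtracting the first from the second: A + 4C = 4.
Subtracting the second from the third: A + 8C = 12.
Solving: C = 2, A = -4, then B = 9.
So a_k = -4·k + 9 + 2·2^k; at k=15 this is 65485.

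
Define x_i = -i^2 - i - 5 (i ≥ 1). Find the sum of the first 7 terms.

Over i = 1..7: Σi = 28, Σi² = 140.
Total = (-1)·140 + (-1)·28 + (-5)·7 = -203.

-203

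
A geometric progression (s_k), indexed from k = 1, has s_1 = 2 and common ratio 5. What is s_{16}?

s_k = 2·5^(k-1).
s_{16} = 2·5^15 = 61035156250.

61035156250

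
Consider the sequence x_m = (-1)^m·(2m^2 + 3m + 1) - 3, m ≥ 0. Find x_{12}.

(-1)^12 = 1; 2m^2 + 3m + 1 at m=12 is 325; so x_{12} = 322.

322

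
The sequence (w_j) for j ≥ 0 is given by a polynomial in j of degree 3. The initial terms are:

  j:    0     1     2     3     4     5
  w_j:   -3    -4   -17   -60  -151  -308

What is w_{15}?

1st diffs: -1, -13, -43, -91, -157.
2nd diffs: -12, -30, -48, -66.
3rd diffs: -18, -18, -18 (constant).
Newton forward-difference form: w_j = -3 + (-1)·C(j,1) + (-12)·C(j,2) + (-18)·C(j,3).
At j = 15: j = 15, so w_{15} = -3 - 15 - 1260 - 8190 = -9468.

-9468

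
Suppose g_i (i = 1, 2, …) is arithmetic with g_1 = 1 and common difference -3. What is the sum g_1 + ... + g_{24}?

g_i = 1 + (i - 1)·(-3).
g_{24} = -68; S = 24·(1 + (-68))/2 = -804.

-804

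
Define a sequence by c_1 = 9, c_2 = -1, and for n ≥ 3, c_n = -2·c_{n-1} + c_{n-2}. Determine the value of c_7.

Compute successive terms:
c_3 = 11;  c_4 = -23;  c_5 = 57;  c_6 = -137;  c_7 = 331.

331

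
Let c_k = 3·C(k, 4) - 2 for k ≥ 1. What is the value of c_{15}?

4093

C(15, 4) = 1365, so c_{15} = 4093.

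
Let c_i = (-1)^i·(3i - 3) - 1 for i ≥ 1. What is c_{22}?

62

(-1)^22 = 1; 3i - 3 at i=22 is 63; so c_{22} = 62.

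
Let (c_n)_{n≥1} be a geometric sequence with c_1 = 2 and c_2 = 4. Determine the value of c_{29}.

Common ratio r = 2.
c_n = 2·2^(n-1).
c_{29} = 2·2^28 = 536870912.

536870912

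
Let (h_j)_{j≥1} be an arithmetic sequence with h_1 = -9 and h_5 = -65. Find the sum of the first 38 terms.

Common difference d = (-65 - (-9)) / (5 - 1) = -14.
h_j = -9 + (j - 1)·(-14).
h_{38} = -527; S = 38·(-9 + (-527))/2 = -10184.

-10184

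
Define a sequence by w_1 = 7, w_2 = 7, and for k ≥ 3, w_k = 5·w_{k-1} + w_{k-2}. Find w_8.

Step forward from the initial values:
w_3 = 42  w_4 = 217  w_5 = 1127  w_6 = 5852  w_7 = 30387  w_8 = 157787.

157787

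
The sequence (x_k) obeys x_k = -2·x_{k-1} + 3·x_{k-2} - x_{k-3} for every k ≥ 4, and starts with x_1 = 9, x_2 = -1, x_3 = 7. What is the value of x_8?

-2201

Compute successive terms:
x_4 = -26; x_5 = 74; x_6 = -233; x_7 = 714; x_8 = -2201.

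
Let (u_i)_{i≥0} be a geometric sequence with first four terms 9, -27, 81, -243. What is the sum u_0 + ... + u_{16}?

Common ratio r = -3.
u_i = 9·(-3)^(i-0).
S = 9·((-3)^17 - 1)/(-3 - 1) = 9·(-129140163 - 1)/(-4) = 290565369.

290565369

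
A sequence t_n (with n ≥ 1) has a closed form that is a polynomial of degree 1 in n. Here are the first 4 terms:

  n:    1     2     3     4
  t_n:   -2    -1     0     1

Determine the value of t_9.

6

1st diffs: 1, 1, 1 (constant).
So t_n = n - 3.
Evaluating at n = 9 gives t_9 = 6.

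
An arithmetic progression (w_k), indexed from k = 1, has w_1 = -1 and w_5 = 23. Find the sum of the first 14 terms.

532

Common difference d = (23 - (-1)) / (5 - 1) = 6.
w_k = -1 + (k - 1)·6.
w_{14} = 77; S = 14·(-1 + 77)/2 = 532.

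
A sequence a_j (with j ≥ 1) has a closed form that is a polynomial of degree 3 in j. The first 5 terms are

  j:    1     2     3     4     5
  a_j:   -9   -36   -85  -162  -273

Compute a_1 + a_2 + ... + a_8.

1st diffs: -27, -49, -77, -111.
2nd diffs: -22, -28, -34.
3rd diffs: -6, -6 (constant).
So a_j = -j^3 - 5j^2 - 5j + 2.
Continuing: -424, -621, -870.
Summing j = 1..8 (8 terms) gives -2480.

-2480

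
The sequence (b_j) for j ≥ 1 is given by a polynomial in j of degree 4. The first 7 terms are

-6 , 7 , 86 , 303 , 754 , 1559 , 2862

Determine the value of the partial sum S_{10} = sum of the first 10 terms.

1st diffs: 13, 79, 217, 451, 805, 1303.
2nd diffs: 66, 138, 234, 354, 498.
3rd diffs: 72, 96, 120, 144.
4th diffs: 24, 24, 24 (constant).
So b_j = j^4 + 2j^3 - 4j^2 - 4j - 1.
Continuing: 4831, 7658, 11559.
Summing j = 1..10 (10 terms) gives 29613.

29613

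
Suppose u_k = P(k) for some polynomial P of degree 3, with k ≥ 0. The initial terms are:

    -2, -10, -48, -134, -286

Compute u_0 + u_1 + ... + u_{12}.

-22100

1st diffs: -8, -38, -86, -152.
2nd diffs: -30, -48, -66.
3rd diffs: -18, -18 (constant).
So u_k = -3k^3 - 6k^2 + k - 2.
Continuing: …, -522, -860, -1318, -1914, …, u_{12} = -6038.
Summing k = 0..12 (13 terms) gives -22100.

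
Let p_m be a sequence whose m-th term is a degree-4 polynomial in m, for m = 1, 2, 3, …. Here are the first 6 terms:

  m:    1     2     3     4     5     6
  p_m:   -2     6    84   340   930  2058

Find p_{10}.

17710

1st diffs: 8, 78, 256, 590, 1128.
2nd diffs: 70, 178, 334, 538.
3rd diffs: 108, 156, 204.
4th diffs: 48, 48 (constant).
Newton forward-difference form: p_m = -2 + 8·C(m-1,1) + 70·C(m-1,2) + 108·C(m-1,3) + 48·C(m-1,4).
At m = 10: m-1 = 9, so p_{10} = -2 + 72 + 2520 + 9072 + 6048 = 17710.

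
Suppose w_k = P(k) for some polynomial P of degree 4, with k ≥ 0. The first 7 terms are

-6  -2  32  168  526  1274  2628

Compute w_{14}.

1st diffs: 4, 34, 136, 358, 748, 1354.
2nd diffs: 30, 102, 222, 390, 606.
3rd diffs: 72, 120, 168, 216.
4th diffs: 48, 48, 48 (constant).
So w_k = 2k^4 + k^2 + k - 6.
Evaluating at k = 14 gives w_{14} = 77036.

77036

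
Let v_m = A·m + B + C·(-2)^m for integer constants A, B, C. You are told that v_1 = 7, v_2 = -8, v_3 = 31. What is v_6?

The three given values yield: A + B - 2C = 7; 2A + B + 4C = -8; 3A + B - 8C = 31.
Subtracting the first from the second: A + 6C = -15.
Subtracting the second from the third: A - 12C = 39.
Solving: C = -3, A = 3, then B = -2.
Hence v_6 = 3·6 + (-2) + (-3)·64 = -176.

-176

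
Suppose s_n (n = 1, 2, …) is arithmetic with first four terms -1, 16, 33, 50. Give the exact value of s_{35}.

Common difference d = 17.
s_n = -1 + (n - 1)·17.
s_{35} = -1 + 34·17 = 577.

577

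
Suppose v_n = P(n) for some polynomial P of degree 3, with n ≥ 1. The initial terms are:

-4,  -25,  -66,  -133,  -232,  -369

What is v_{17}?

-6100

1st diffs: -21, -41, -67, -99, -137.
2nd diffs: -20, -26, -32, -38.
3rd diffs: -6, -6, -6 (constant).
Newton forward-difference form: v_n = -4 + (-21)·C(n-1,1) + (-20)·C(n-1,2) + (-6)·C(n-1,3).
At n = 17: n-1 = 16, so v_{17} = -4 - 336 - 2400 - 3360 = -6100.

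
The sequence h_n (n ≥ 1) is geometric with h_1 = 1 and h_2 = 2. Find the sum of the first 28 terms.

Common ratio r = 2.
h_n = 1·2^(n-1).
S = 1·(2^28 - 1)/(2 - 1) = 1·(268435456 - 1)/(1) = 268435455.

268435455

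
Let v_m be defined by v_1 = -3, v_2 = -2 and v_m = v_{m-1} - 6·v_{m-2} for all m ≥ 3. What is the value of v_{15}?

-826004

Applying the relation repeatedly:
v_3 = 16; v_4 = 28; v_5 = -68; …; v_{12} = 41524; v_{13} = 115372; v_{14} = -133772; v_{15} = -826004.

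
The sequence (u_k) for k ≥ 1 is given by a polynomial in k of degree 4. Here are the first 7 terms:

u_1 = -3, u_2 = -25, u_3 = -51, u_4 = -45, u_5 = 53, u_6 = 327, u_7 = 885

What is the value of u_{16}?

48387

1st diffs: -22, -26, 6, 98, 274, 558.
2nd diffs: -4, 32, 92, 176, 284.
3rd diffs: 36, 60, 84, 108.
4th diffs: 24, 24, 24 (constant).
So u_k = k^4 - 4k^3 - 3k^2 + 3.
Evaluating at k = 16 gives u_{16} = 48387.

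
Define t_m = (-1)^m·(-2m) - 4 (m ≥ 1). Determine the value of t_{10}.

-24

(-1)^10 = 1; -2m at m=10 is -20; so t_{10} = -24.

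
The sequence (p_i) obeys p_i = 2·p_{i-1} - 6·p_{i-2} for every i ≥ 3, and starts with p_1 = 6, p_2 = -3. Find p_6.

636

p_3 = -42  p_4 = -66  p_5 = 120  p_6 = 636.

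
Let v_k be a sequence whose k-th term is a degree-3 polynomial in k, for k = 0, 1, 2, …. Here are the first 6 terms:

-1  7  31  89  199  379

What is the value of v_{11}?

3937

1st diffs: 8, 24, 58, 110, 180.
2nd diffs: 16, 34, 52, 70.
3rd diffs: 18, 18, 18 (constant).
So v_k = 3k^3 - k^2 + 6k - 1.
Evaluating at k = 11 gives v_{11} = 3937.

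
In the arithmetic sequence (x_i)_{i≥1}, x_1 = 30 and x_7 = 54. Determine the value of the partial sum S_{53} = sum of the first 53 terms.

Common difference d = (54 - 30) / (7 - 1) = 4.
x_i = 30 + (i - 1)·4.
x_{53} = 238; S = 53·(30 + 238)/2 = 7102.

7102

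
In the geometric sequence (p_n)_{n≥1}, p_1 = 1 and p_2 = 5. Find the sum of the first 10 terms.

Common ratio r = 5.
p_n = 1·5^(n-1).
S = 1·(5^10 - 1)/(5 - 1) = 1·(9765625 - 1)/(4) = 2441406.

2441406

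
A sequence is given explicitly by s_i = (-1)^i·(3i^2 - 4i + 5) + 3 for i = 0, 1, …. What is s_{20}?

1128

(-1)^20 = 1; 3i^2 - 4i + 5 at i=20 is 1125; so s_{20} = 1128.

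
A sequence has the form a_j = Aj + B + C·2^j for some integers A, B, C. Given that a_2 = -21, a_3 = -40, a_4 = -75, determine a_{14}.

-65577

At j = 2, 3, 4: 2A + B + 4C = -21; 3A + B + 8C = -40; 4A + B + 16C = -75.
Subtracting the first from the second: A + 4C = -19.
Subtracting the second from the third: A + 8C = -35.
Solving: C = -4, A = -3, then B = 1.
Hence a_{14} = -3·14 + 1 + (-4)·16384 = -65577.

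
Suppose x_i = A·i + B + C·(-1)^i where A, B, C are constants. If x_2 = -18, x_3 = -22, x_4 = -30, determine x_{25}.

At i = 2, 3, 4: 2A + B + C = -18; 3A + B - C = -22; 4A + B + C = -30.
Subtracting the first from the second: A - 2C = -4.
Subtracting the second from the third: A + 2C = -8.
Solving: C = -1, A = -6, then B = -5.
Therefore x_{25} = -150 + (-5) + (-1)·(-1) = -154.

-154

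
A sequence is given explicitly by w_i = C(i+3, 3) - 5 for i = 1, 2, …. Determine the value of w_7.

115

C(10, 3) = 120, so w_7 = 115.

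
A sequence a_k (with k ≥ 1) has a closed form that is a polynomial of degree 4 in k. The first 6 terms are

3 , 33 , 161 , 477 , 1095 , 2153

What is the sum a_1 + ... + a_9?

1st diffs: 30, 128, 316, 618, 1058.
2nd diffs: 98, 188, 302, 440.
3rd diffs: 90, 114, 138.
4th diffs: 24, 24 (constant).
So a_k = k^4 + 5k^3 - 6k^2 - 2k + 5.
Continuing: 3813, 6261, 9707.
Summing k = 1..9 (9 terms) gives 23703.

23703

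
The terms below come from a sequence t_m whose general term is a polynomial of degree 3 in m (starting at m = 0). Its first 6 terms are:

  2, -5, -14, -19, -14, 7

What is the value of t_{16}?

1st diffs: -7, -9, -5, 5, 21.
2nd diffs: -2, 4, 10, 16.
3rd diffs: 6, 6, 6 (constant).
So t_m = m^3 - 4m^2 - 4m + 2.
Evaluating at m = 16 gives t_{16} = 3010.

3010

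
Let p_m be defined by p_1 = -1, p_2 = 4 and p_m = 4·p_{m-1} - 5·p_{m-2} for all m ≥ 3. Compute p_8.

p_3 = 21  p_4 = 64  p_5 = 151  p_6 = 284  p_7 = 381  p_8 = 104.

104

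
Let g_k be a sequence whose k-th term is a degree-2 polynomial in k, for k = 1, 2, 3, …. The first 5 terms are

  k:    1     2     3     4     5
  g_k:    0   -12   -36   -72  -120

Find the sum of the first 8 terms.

1st diffs: -12, -24, -36, -48.
2nd diffs: -12, -12, -12 (constant).
Newton forward-difference form: g_k = (-12)·C(k-1,1) + (-12)·C(k-1,2).
Continuing: -180, -252, -336.
Summing k = 1..8 (8 terms) gives -1008.

-1008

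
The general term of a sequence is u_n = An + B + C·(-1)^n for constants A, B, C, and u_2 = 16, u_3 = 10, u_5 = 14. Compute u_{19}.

42

Write the equations: 2A + B + C = 16; 3A + B - C = 10; 5A + B - C = 14.
Subtracting the first from the second: A - 2C = -6.
Subtracting the second from the third: 2A = 4.
Solving: C = 4, A = 2, then B = 8.
So u_n = 2·n + 8 + 4·(-1)^n; at n=19 this is 42.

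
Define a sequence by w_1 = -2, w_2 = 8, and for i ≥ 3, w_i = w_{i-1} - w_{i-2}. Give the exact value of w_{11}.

-8

Step forward from the initial values:
w_3 = 10  w_4 = 2  w_5 = -8  w_6 = -10  w_7 = -2  w_8 = 8  w_9 = 10  w_{10} = 2  w_{11} = -8.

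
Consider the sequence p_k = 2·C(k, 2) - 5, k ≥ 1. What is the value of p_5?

15

C(5, 2) = 10, so p_5 = 15.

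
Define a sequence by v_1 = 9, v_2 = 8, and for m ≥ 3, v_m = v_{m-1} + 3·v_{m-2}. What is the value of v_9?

v_3 = 35; v_4 = 59; v_5 = 164; v_6 = 341; v_7 = 833; v_8 = 1856; v_9 = 4355.

4355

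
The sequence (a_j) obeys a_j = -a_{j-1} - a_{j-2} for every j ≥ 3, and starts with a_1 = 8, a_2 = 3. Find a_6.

a_3 = -11, a_4 = 8, a_5 = 3, a_6 = -11.

-11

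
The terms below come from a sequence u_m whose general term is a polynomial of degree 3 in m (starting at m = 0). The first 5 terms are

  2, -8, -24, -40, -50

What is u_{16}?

2482

1st diffs: -10, -16, -16, -10.
2nd diffs: -6, 0, 6.
3rd diffs: 6, 6 (constant).
Newton forward-difference form: u_m = 2 + (-10)·C(m,1) + (-6)·C(m,2) + 6·C(m,3).
At m = 16: m = 16, so u_{16} = 2 - 160 - 720 + 3360 = 2482.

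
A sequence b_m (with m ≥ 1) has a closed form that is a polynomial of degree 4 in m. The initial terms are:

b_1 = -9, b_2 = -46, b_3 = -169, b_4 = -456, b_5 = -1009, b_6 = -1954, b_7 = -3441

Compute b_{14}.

-46666

1st diffs: -37, -123, -287, -553, -945, -1487.
2nd diffs: -86, -164, -266, -392, -542.
3rd diffs: -78, -102, -126, -150.
4th diffs: -24, -24, -24 (constant).
Newton forward-difference form: b_m = -9 + (-37)·C(m-1,1) + (-86)·C(m-1,2) + (-78)·C(m-1,3) + (-24)·C(m-1,4).
At m = 14: m-1 = 13, so b_{14} = -9 - 481 - 6708 - 22308 - 17160 = -46666.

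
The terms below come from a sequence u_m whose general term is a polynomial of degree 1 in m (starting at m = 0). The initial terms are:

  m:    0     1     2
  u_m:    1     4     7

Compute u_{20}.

61

1st diffs: 3, 3 (constant).
So u_m = 3m + 1.
Evaluating at m = 20 gives u_{20} = 61.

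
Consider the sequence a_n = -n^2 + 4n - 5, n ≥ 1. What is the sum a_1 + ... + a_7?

Over n = 1..7: Σn = 28, Σn² = 140.
Total = (-1)·140 + (4)·28 + (-5)·7 = -63.

-63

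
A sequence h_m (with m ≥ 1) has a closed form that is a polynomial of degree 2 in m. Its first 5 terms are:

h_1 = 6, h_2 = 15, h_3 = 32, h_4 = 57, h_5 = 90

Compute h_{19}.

1st diffs: 9, 17, 25, 33.
2nd diffs: 8, 8, 8 (constant).
Newton forward-difference form: h_m = 6 + 9·C(m-1,1) + 8·C(m-1,2).
At m = 19: m-1 = 18, so h_{19} = 6 + 162 + 1224 = 1392.

1392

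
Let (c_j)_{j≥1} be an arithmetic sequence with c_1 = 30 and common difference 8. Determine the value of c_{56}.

470

c_j = 30 + (j - 1)·8.
c_{56} = 30 + 55·8 = 470.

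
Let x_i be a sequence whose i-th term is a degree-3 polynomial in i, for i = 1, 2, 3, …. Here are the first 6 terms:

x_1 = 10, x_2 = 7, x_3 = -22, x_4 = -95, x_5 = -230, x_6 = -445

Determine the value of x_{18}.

-15817

1st diffs: -3, -29, -73, -135, -215.
2nd diffs: -26, -44, -62, -80.
3rd diffs: -18, -18, -18 (constant).
Newton forward-difference form: x_i = 10 + (-3)·C(i-1,1) + (-26)·C(i-1,2) + (-18)·C(i-1,3).
At i = 18: i-1 = 17, so x_{18} = 10 - 51 - 3536 - 12240 = -15817.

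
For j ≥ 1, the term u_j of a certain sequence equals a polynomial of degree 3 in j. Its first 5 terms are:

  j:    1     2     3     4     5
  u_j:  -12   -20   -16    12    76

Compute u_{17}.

8020

1st diffs: -8, 4, 28, 64.
2nd diffs: 12, 24, 36.
3rd diffs: 12, 12 (constant).
Newton forward-difference form: u_j = -12 + (-8)·C(j-1,1) + 12·C(j-1,2) + 12·C(j-1,3).
At j = 17: j-1 = 16, so u_{17} = -12 - 128 + 1440 + 6720 = 8020.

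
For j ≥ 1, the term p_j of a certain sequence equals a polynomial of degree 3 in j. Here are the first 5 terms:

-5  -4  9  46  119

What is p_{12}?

1st diffs: 1, 13, 37, 73.
2nd diffs: 12, 24, 36.
3rd diffs: 12, 12 (constant).
Newton forward-difference form: p_j = -5 + 1·C(j-1,1) + 12·C(j-1,2) + 12·C(j-1,3).
At j = 12: j-1 = 11, so p_{12} = -5 + 11 + 660 + 1980 = 2646.

2646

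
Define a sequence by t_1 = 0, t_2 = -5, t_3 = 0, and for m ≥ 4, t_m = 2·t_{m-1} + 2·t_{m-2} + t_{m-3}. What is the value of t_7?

Compute successive terms:
t_4 = -10; t_5 = -25; t_6 = -70; t_7 = -200.

-200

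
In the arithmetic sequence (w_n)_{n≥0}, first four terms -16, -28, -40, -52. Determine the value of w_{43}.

Common difference d = -12.
w_n = -16 + (n - 0)·(-12).
w_{43} = -16 + 43·(-12) = -532.

-532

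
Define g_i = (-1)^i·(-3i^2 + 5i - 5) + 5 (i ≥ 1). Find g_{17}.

(-1)^17 = -1; -3i^2 + 5i - 5 at i=17 is -787; so g_{17} = 792.

792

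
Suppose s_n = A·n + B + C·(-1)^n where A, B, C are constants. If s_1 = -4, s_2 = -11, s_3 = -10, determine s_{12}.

Plug in n = 1, 2, 3: A + B - C = -4; 2A + B + C = -11; 3A + B - C = -10.
Subtracting the first from the second: A + 2C = -7.
Subtracting the second from the third: A - 2C = 1.
Solving: C = -2, A = -3, then B = -3.
Hence s_{12} = -3·12 + (-3) + (-2)·1 = -41.

-41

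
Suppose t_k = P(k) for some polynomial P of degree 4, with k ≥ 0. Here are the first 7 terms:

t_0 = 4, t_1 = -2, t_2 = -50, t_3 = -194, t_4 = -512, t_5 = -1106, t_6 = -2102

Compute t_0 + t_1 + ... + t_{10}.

1st diffs: -6, -48, -144, -318, -594, -996.
2nd diffs: -42, -96, -174, -276, -402.
3rd diffs: -54, -78, -102, -126.
4th diffs: -24, -24, -24 (constant).
Newton forward-difference form: t_k = 4 + (-6)·C(k,1) + (-42)·C(k,2) + (-54)·C(k,3) + (-24)·C(k,4).
Continuing: -3650, -5924, -9122, -13466.
Summing k = 0..10 (11 terms) gives -36124.

-36124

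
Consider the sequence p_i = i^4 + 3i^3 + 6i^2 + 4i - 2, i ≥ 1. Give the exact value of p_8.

p_8 = 1·8^4 + 3·8^3 + 6·8^2 + 4·8 - 2 = 6046.

6046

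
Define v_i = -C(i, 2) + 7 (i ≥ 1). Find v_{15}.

-98

C(15, 2) = 105, so v_{15} = -98.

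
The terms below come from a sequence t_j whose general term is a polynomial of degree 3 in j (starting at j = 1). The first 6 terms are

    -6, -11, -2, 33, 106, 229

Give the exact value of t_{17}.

1st diffs: -5, 9, 35, 73, 123.
2nd diffs: 14, 26, 38, 50.
3rd diffs: 12, 12, 12 (constant).
Newton forward-difference form: t_j = -6 + (-5)·C(j-1,1) + 14·C(j-1,2) + 12·C(j-1,3).
At j = 17: j-1 = 16, so t_{17} = -6 - 80 + 1680 + 6720 = 8314.

8314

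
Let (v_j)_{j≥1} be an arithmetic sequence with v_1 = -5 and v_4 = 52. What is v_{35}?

641

Common difference d = (52 - (-5)) / (4 - 1) = 19.
v_j = -5 + (j - 1)·19.
v_{35} = -5 + 34·19 = 641.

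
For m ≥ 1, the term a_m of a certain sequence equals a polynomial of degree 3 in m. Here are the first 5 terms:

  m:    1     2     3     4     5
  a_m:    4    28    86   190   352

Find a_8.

1306

1st diffs: 24, 58, 104, 162.
2nd diffs: 34, 46, 58.
3rd diffs: 12, 12 (constant).
Newton forward-difference form: a_m = 4 + 24·C(m-1,1) + 34·C(m-1,2) + 12·C(m-1,3).
At m = 8: m-1 = 7, so a_8 = 4 + 168 + 714 + 420 = 1306.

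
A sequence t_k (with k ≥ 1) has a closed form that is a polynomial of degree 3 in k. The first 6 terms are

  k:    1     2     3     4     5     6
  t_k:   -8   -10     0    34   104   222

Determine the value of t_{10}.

1414

1st diffs: -2, 10, 34, 70, 118.
2nd diffs: 12, 24, 36, 48.
3rd diffs: 12, 12, 12 (constant).
Newton forward-difference form: t_k = -8 + (-2)·C(k-1,1) + 12·C(k-1,2) + 12·C(k-1,3).
At k = 10: k-1 = 9, so t_{10} = -8 - 18 + 432 + 1008 = 1414.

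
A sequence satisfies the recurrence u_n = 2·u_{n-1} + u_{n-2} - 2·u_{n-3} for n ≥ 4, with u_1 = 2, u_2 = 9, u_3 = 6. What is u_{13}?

5462

Iterate the recurrence:
u_4 = 17;  u_5 = 22;  u_6 = 49;  u_7 = 86;  u_8 = 177;  u_9 = 342;  u_{10} = 689;  u_{11} = 1366;  u_{12} = 2737;  u_{13} = 5462.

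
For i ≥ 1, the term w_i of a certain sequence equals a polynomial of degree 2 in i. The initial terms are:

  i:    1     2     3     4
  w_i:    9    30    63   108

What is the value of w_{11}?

759

1st diffs: 21, 33, 45.
2nd diffs: 12, 12 (constant).
Newton forward-difference form: w_i = 9 + 21·C(i-1,1) + 12·C(i-1,2).
At i = 11: i-1 = 10, so w_{11} = 9 + 210 + 540 = 759.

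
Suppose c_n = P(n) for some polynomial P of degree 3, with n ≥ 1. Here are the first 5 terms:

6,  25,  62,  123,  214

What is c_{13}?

1st diffs: 19, 37, 61, 91.
2nd diffs: 18, 24, 30.
3rd diffs: 6, 6 (constant).
So c_n = n^3 + 3n^2 + 3n - 1.
Evaluating at n = 13 gives c_{13} = 2742.

2742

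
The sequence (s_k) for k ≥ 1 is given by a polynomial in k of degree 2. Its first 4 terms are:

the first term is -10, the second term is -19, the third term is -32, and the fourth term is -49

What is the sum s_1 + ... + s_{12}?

-1594

1st diffs: -9, -13, -17.
2nd diffs: -4, -4 (constant).
Newton forward-difference form: s_k = -10 + (-9)·C(k-1,1) + (-4)·C(k-1,2).
Continuing: …, -70, -95, -124, -157, …, s_{12} = -329.
Summing k = 1..12 (12 terms) gives -1594.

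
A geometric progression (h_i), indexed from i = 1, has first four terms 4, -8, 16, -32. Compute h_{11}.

Common ratio r = -2.
h_i = 4·(-2)^(i-1).
h_{11} = 4·(-2)^10 = 4096.

4096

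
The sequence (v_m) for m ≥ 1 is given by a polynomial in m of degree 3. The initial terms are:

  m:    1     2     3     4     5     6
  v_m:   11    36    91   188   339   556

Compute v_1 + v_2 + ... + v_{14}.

1st diffs: 25, 55, 97, 151, 217.
2nd diffs: 30, 42, 54, 66.
3rd diffs: 12, 12, 12 (constant).
So v_m = 2m^3 + 3m^2 + 2m + 4.
Continuing: …, 851, 1236, 1723, 2324, …, v_{14} = 6108.
Summing m = 1..14 (14 terms) gives 25361.

25361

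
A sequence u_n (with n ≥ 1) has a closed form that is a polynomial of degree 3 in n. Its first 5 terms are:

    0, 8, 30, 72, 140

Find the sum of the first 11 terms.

1st diffs: 8, 22, 42, 68.
2nd diffs: 14, 20, 26.
3rd diffs: 6, 6 (constant).
So u_n = n^3 + n^2 - 2n.
Continuing: …, 240, 378, 560, 792, …, u_{11} = 1430.
Summing n = 1..11 (11 terms) gives 4730.

4730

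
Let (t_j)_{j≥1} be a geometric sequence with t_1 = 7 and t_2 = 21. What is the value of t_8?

15309

Common ratio r = 3.
t_j = 7·3^(j-1).
t_8 = 7·3^7 = 15309.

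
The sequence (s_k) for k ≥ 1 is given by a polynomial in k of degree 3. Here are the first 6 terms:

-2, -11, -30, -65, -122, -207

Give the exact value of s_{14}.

-2615

1st diffs: -9, -19, -35, -57, -85.
2nd diffs: -10, -16, -22, -28.
3rd diffs: -6, -6, -6 (constant).
So s_k = -k^3 + k^2 - 5k + 3.
Evaluating at k = 14 gives s_{14} = -2615.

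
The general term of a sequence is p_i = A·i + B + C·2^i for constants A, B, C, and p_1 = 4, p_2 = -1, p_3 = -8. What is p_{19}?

-524336

At i = 1, 2, 3: A + B + 2C = 4; 2A + B + 4C = -1; 3A + B + 8C = -8.
Subtracting the first from the second: A + 2C = -5.
Subtracting the second from the third: A + 4C = -7.
Solving: C = -1, A = -3, then B = 9.
Therefore p_{19} = -57 + 9 + (-1)·524288 = -524336.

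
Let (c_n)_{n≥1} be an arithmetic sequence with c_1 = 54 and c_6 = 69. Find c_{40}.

171

Common difference d = (69 - 54) / (6 - 1) = 3.
c_n = 54 + (n - 1)·3.
c_{40} = 54 + 39·3 = 171.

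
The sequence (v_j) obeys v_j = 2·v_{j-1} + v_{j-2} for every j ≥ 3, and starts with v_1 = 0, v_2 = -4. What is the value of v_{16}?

Step forward from the initial values:
v_3 = -8  v_4 = -20  v_5 = -48  …  v_{13} = -55440  v_{14} = -133844  v_{15} = -323128  v_{16} = -780100.

-780100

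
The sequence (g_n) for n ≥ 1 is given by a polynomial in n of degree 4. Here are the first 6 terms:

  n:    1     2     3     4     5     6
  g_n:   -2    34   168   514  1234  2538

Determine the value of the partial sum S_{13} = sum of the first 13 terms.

174096

1st diffs: 36, 134, 346, 720, 1304.
2nd diffs: 98, 212, 374, 584.
3rd diffs: 114, 162, 210.
4th diffs: 48, 48 (constant).
So g_n = 2n^4 - n^3 + 5n^2 - 2n - 6.
Continuing: …, 4684, 7978, 12774, 19474, …, g_{13} = 55738.
Summing n = 1..13 (13 terms) gives 174096.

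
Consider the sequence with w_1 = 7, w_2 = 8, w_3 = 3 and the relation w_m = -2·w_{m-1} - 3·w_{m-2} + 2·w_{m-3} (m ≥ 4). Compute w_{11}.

Iterate the recurrence:
w_4 = -16; w_5 = 39; w_6 = -24; w_7 = -101; w_8 = 352; w_9 = -449; w_{10} = -360; w_{11} = 2771.

2771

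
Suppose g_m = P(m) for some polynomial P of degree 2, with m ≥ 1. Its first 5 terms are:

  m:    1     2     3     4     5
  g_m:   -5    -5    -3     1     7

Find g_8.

1st diffs: 0, 2, 4, 6.
2nd diffs: 2, 2, 2 (constant).
Newton forward-difference form: g_m = -5 + 2·C(m-1,2).
At m = 8: m-1 = 7, so g_8 = -5 + 42 = 37.

37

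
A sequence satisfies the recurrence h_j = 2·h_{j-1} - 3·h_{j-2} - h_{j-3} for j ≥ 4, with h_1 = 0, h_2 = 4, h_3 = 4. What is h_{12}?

h_4 = -4;  h_5 = -24;  h_6 = -40;  h_7 = -4;  h_8 = 136;  h_9 = 324;  h_{10} = 244;  h_{11} = -620;  h_{12} = -2296.

-2296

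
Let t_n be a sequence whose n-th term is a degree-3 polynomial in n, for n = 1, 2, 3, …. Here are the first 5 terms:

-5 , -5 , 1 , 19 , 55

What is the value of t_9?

1st diffs: 0, 6, 18, 36.
2nd diffs: 6, 12, 18.
3rd diffs: 6, 6 (constant).
Newton forward-difference form: t_n = -5 + 6·C(n-1,2) + 6·C(n-1,3).
At n = 9: n-1 = 8, so t_9 = -5 + 168 + 336 = 499.

499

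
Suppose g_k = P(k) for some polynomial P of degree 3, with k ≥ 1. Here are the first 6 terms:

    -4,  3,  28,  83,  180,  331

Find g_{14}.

1st diffs: 7, 25, 55, 97, 151.
2nd diffs: 18, 30, 42, 54.
3rd diffs: 12, 12, 12 (constant).
Newton forward-difference form: g_k = -4 + 7·C(k-1,1) + 18·C(k-1,2) + 12·C(k-1,3).
At k = 14: k-1 = 13, so g_{14} = -4 + 91 + 1404 + 3432 = 4923.

4923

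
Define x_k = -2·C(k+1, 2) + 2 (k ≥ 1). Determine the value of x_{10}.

C(11, 2) = 55, so x_{10} = -108.

-108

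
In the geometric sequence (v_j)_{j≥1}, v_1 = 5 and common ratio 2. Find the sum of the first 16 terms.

v_j = 5·2^(j-1).
S = 5·(2^16 - 1)/(2 - 1) = 5·(65536 - 1)/(1) = 327675.

327675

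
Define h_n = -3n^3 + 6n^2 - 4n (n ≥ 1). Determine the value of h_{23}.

-33419

h_{23} = -3·23^3 + 6·23^2 - 4·23 = -33419.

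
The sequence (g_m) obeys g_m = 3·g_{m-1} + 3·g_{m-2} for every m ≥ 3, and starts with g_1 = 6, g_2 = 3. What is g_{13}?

14910966

Iterate the recurrence:
g_3 = 27, g_4 = 90, g_5 = 351, …, g_{10} = 273618, g_{11} = 1037367, g_{12} = 3932955, g_{13} = 14910966.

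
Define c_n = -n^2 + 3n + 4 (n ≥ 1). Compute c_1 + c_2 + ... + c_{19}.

-1824

Over n = 1..19: Σn = 190, Σn² = 2470.
Total = (-1)·2470 + (3)·190 + (4)·19 = -1824.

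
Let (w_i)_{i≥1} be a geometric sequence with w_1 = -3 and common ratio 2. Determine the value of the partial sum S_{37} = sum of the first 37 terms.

-412316860413

w_i = (-3)·2^(i-1).
S = (-3)·(2^37 - 1)/(2 - 1) = (-3)·(137438953472 - 1)/(1) = -412316860413.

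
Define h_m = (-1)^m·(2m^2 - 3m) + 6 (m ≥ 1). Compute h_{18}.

600

(-1)^18 = 1; 2m^2 - 3m at m=18 is 594; so h_{18} = 600.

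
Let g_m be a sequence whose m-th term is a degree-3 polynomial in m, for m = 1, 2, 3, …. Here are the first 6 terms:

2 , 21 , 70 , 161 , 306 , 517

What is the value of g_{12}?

1st diffs: 19, 49, 91, 145, 211.
2nd diffs: 30, 42, 54, 66.
3rd diffs: 12, 12, 12 (constant).
Newton forward-difference form: g_m = 2 + 19·C(m-1,1) + 30·C(m-1,2) + 12·C(m-1,3).
At m = 12: m-1 = 11, so g_{12} = 2 + 209 + 1650 + 1980 = 3841.

3841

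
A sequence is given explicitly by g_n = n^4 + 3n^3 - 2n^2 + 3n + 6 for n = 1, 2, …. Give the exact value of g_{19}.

150239

g_{19} = 1·19^4 + 3·19^3 - 2·19^2 + 3·19 + 6 = 150239.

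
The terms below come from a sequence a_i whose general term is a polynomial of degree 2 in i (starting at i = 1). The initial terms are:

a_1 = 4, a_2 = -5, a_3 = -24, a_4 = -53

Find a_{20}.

-1877

1st diffs: -9, -19, -29.
2nd diffs: -10, -10 (constant).
So a_i = -5i^2 + 6i + 3.
Evaluating at i = 20 gives a_{20} = -1877.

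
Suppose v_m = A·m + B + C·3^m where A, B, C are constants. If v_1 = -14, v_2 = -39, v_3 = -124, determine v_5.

The three given values yield: A + B + 3C = -14; 2A + B + 9C = -39; 3A + B + 27C = -124.
Subtracting the first from the second: A + 6C = -25.
Subtracting the second from the third: A + 18C = -85.
Solving: C = -5, A = 5, then B = -4.
Hence v_5 = 5·5 + (-4) + (-5)·243 = -1194.

-1194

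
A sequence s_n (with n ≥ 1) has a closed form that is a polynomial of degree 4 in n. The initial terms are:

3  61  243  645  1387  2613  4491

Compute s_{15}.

71067

1st diffs: 58, 182, 402, 742, 1226, 1878.
2nd diffs: 124, 220, 340, 484, 652.
3rd diffs: 96, 120, 144, 168.
4th diffs: 24, 24, 24 (constant).
Newton forward-difference form: s_n = 3 + 58·C(n-1,1) + 124·C(n-1,2) + 96·C(n-1,3) + 24·C(n-1,4).
At n = 15: n-1 = 14, so s_{15} = 3 + 812 + 11284 + 34944 + 24024 = 71067.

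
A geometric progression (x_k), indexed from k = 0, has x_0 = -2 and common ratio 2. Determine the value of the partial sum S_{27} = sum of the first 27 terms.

x_k = (-2)·2^(k-0).
S = (-2)·(2^27 - 1)/(2 - 1) = (-2)·(134217728 - 1)/(1) = -268435454.

-268435454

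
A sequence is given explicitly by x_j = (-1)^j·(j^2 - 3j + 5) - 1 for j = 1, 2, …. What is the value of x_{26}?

602

(-1)^26 = 1; j^2 - 3j + 5 at j=26 is 603; so x_{26} = 602.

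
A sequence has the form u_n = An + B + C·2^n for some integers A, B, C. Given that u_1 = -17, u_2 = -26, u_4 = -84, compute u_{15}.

At n = 1, 2, 4: A + B + 2C = -17; 2A + B + 4C = -26; 4A + B + 16C = -84.
Subtracting the first from the second: A + 2C = -9.
Subtracting the second from the third: 2A + 12C = -58.
Solving: C = -5, A = 1, then B = -8.
So u_n = 1·n + (-8) + (-5)·2^n; at n=15 this is -163833.

-163833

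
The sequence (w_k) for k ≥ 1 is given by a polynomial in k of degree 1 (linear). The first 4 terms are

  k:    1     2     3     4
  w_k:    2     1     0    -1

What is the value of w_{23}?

-20

1st diffs: -1, -1, -1 (constant).
So w_k = -k + 3.
Evaluating at k = 23 gives w_{23} = -20.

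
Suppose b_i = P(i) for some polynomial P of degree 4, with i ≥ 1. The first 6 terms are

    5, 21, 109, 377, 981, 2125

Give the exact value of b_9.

1st diffs: 16, 88, 268, 604, 1144.
2nd diffs: 72, 180, 336, 540.
3rd diffs: 108, 156, 204.
4th diffs: 48, 48 (constant).
So b_i = 2i^4 - 2i^3 - 2i^2 + 6i + 1.
Evaluating at i = 9 gives b_9 = 11557.

11557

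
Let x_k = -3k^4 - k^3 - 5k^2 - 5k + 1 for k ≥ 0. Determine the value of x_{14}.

x_{14} = -3·14^4 - 1·14^3 - 5·14^2 - 5·14 + 1 = -119041.

-119041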